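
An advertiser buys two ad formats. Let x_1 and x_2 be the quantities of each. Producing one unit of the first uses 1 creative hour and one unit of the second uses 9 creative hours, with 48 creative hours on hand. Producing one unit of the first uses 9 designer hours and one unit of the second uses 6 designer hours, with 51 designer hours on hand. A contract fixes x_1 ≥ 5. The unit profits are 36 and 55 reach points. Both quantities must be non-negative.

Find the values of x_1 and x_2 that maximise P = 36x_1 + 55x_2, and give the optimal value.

Feasible corners and P = 36x_1 + 55x_2:
  (17/3, 0) → P = 204
  (5, 0) → P = 180
  (5, 1) → P = 235

The optimum lies where 9x_1 + 6x_2 = 51 and x_1 = 5.
Solving simultaneously gives x_1 = 5, x_2 = 1.

x_1 = 5, x_2 = 1, maximum P = 235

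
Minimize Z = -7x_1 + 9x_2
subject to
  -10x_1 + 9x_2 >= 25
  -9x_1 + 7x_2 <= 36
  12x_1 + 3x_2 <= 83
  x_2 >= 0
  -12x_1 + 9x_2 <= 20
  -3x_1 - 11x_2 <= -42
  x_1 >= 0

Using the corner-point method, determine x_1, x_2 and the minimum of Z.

x_1 = 5/2, x_2 = 50/9, minimum Z = 65/2

Corner points and Z = -7x_1 + 9x_2:
  (112/23, 565/69) → Z = 911/23
  (5/2, 50/9) → Z = 65/2
  (229/48, 103/12) → Z = 2105/48

At the optimal vertex, -10x_1 + 9x_2 = 25 and -12x_1 + 9x_2 = 20.
Solving simultaneously gives x_1 = 5/2, x_2 = 50/9.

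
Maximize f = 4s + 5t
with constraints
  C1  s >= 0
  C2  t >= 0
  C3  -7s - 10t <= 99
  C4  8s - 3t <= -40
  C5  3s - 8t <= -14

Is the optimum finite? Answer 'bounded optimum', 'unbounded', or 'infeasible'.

unbounded

From the feasible point (0, 40/3), moving in the direction (0, 1) keeps every constraint satisfied while f increases without bound.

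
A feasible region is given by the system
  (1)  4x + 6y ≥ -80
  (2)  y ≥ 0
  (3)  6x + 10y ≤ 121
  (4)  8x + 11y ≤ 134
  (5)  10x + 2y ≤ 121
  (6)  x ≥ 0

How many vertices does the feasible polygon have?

The feasible vertices (each the meet of two boundaries and inside every other half-plane) are:
  (121/10, 0)
  (0, 0)
  (9/14, 82/7)
  (0, 121/10)
  (1063/94, 186/47)

5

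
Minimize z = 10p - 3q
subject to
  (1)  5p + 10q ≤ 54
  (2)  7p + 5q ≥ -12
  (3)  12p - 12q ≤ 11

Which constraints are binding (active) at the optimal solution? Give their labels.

(1) and (2)

Feasible corners and z = 10p - 3q:
  (-26/3, 146/15) → z = -1738/15
  (379/90, 593/180) → z = 5801/180
  (-89/144, -221/144) → z = -227/144

The minimum is at (-26/3, 146/15). Substituting into each constraint, equality holds for (1) and (2); the remaining constraints have slack.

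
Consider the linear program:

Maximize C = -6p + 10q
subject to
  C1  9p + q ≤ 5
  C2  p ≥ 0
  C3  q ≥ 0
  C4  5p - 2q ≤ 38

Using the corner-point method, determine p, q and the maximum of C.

p = 0, q = 5, maximum C = 50

Feasible corners and C = -6p + 10q:
  (0, 5) → C = 50
  (5/9, 0) → C = -10/3
  (0, 0) → C = 0

The optimum lies where 9p + q = 5 and p = 0.
Solving simultaneously gives p = 0, q = 5.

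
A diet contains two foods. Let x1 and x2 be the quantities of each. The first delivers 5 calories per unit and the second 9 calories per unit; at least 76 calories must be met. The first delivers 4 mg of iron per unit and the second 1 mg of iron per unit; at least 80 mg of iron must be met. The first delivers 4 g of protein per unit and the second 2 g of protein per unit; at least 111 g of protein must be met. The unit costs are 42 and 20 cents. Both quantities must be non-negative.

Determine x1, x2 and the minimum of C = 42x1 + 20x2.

x1 = 49/4, x2 = 31, minimum C = 2269/2

Vertices and C = 42x1 + 20x2:
  (0, 80) → C = 1600
  (111/4, 0) → C = 2331/2
  (49/4, 31) → C = 2269/2
The feasible region is unbounded (it extends along (0, 1), (1, 0)), but C strictly increases along every unbounded feasible direction, so there is no improving ray and the minimum is attained at a vertex.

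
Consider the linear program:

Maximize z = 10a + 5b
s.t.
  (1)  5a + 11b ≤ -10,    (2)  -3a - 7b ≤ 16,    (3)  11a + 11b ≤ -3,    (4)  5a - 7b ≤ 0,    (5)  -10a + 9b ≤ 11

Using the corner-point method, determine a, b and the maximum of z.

a = -7/9, b = -5/9, maximum z = -95/9

Vertices and z = 10a + 5b:
  (-7/9, -5/9) → z = -95/9
  (-211/155, -9/31) → z = -467/31
  (-2, -10/7) → z = -190/7
  (-221/97, -127/97) → z = -2845/97

The optimum lies where 5a + 11b = -10 and 5a - 7b = 0.
Solving simultaneously gives a = -7/9, b = -5/9.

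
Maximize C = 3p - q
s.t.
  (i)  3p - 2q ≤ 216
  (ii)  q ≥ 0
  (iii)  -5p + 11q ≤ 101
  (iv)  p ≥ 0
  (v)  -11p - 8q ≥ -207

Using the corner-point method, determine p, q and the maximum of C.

Extreme points and C = 3p - q:
  (0, 0) → C = 0
  (207/11, 0) → C = 621/11
  (0, 101/11) → C = -101/11
  (1469/161, 2146/161) → C = 323/23

The binding constraints are q = 0 and -11p - 8q = -207.
Solving simultaneously gives p = 207/11, q = 0.

p = 207/11, q = 0, maximum C = 621/11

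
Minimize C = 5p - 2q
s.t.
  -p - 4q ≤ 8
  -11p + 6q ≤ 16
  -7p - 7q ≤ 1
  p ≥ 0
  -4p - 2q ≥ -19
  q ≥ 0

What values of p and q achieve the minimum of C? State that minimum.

p = 0, q = 8/3, minimum C = -16/3

Extreme points and C = 5p - 2q:
  (0, 8/3) → C = -16/3
  (41/23, 273/46) → C = -68/23
  (0, 0) → C = 0
  (19/4, 0) → C = 95/4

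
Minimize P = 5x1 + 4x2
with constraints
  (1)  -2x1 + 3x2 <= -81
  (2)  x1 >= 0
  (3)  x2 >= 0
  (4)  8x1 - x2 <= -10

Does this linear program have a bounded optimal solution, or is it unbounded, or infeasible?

The boundaries -2x1 + 3x2 = -81 and x2 = 0 meet at (81/2, 0), but that point violates 8x1 - x2 ≤ -10. Every candidate vertex is excluded by some other constraint, so the feasible region is empty.

infeasible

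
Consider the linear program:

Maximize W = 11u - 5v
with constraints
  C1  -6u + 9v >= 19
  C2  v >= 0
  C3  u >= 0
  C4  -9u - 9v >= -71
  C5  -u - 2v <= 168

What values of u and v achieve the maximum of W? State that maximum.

Extreme points and W = 11u - 5v:
  (0, 19/9) → W = -95/9
  (52/15, 199/45) → W = 721/45
  (0, 71/9) → W = -355/9

u = 52/15, v = 199/45, maximum W = 721/45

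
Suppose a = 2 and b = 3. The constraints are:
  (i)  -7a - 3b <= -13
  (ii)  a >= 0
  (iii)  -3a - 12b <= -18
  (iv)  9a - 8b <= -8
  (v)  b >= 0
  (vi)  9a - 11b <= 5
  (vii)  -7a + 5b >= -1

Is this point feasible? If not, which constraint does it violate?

Constraint (iv): 9a - 8b = -6, which is not ≤ -8. All other constraints are satisfied.

not feasible — violates (iv)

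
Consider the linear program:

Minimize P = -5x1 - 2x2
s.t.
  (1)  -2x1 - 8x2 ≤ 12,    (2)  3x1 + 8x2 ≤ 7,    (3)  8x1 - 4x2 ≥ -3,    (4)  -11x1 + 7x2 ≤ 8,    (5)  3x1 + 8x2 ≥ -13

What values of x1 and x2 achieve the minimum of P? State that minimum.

x1 = 19, x2 = -25/4, minimum P = -165/2

Extreme points and P = -5x1 - 2x2:
  (19, -25/4) → P = -165/2
  (-1, -5/4) → P = 15/2
  (1/19, 65/76) → P = -75/38

At the optimal vertex, -2x1 - 8x2 = 12 and 3x1 + 8x2 = 7.
Solving simultaneously gives x1 = 19, x2 = -25/4.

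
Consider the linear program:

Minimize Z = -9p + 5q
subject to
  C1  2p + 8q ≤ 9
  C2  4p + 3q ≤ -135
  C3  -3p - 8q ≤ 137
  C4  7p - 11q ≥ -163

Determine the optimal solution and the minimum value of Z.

p = -669/23, q = -143/23, minimum Z = 5306/23

Extreme points and Z = -9p + 5q:
  (-669/23, -143/23) → Z = 5306/23
  (-1974/65, -293/65) → Z = 16301/65
  (-2811/89, -470/89) → Z = 22949/89

The optimum lies where 4p + 3q = -135 and -3p - 8q = 137.
Solving simultaneously gives p = -669/23, q = -143/23.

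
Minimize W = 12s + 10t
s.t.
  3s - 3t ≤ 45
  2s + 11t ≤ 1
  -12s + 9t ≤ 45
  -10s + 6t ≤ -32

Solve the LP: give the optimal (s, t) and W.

s = -29/2, t = -59/2, minimum W = -469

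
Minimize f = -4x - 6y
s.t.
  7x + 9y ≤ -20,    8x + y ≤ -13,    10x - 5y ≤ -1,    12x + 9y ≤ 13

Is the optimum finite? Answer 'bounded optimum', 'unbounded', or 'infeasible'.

unbounded

From the feasible point (-97/65, -69/65), moving in the direction (-9, 7) keeps every constraint satisfied while f decreases without bound.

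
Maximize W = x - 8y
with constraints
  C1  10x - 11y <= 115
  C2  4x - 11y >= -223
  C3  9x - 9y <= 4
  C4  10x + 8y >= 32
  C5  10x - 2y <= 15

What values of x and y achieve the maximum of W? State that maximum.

x = 46/25, y = 17/10, maximum W = -294/25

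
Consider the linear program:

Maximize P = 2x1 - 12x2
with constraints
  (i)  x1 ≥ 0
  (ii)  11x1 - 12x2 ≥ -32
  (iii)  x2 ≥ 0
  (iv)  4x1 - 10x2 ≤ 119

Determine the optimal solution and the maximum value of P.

x1 = 119/4, x2 = 0, maximum P = 119/2

Vertices and P = 2x1 - 12x2:
  (0, 8/3) → P = -32
  (0, 0) → P = 0
  (119/4, 0) → P = 119/2
The feasible region is unbounded (it extends along (5, 2), (12, 11)), but P strictly decreases along every unbounded feasible direction, so there is no improving ray and the maximum is attained at a vertex.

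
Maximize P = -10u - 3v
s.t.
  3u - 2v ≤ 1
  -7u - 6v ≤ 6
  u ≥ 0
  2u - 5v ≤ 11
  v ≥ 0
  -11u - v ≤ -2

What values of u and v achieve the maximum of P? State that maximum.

u = 2/11, v = 0, maximum P = -20/11

The feasible region is unbounded (it extends along (0, 1), (2, 3)), but P strictly decreases along every unbounded feasible direction, so there is no improving ray and the maximum is attained at a vertex.

The optimum lies where v = 0 and -11u - v = -2.
Solving simultaneously gives u = 2/11, v = 0.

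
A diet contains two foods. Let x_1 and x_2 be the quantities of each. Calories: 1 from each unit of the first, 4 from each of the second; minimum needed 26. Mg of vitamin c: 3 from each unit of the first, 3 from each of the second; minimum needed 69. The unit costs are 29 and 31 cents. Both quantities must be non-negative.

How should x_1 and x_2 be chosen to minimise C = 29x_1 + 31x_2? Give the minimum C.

x_1 = 22, x_2 = 1, minimum C = 669

Corner points and C = 29x_1 + 31x_2:
  (0, 23) → C = 713
  (26, 0) → C = 754
  (22, 1) → C = 669
The feasible region is unbounded (it extends along (0, 1), (1, 0)), but C strictly increases along every unbounded feasible direction, so there is no improving ray and the minimum is attained at a vertex.

The optimum lies where x_1 + 4x_2 = 26 and 3x_1 + 3x_2 = 69.
Solving simultaneously gives x_1 = 22, x_2 = 1.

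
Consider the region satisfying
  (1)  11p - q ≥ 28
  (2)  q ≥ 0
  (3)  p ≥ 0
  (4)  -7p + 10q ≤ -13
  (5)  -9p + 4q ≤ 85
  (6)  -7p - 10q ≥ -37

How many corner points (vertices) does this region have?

Pairwise boundary intersections that survive every other constraint:
  (28/11, 0)
  (267/103, 53/103)
  (37/7, 0)
  (25/7, 6/5)

4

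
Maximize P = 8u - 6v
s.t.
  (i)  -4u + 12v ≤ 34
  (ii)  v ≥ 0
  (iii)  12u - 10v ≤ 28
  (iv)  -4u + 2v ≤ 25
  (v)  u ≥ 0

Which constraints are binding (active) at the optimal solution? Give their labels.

Vertices and P = 8u - 6v:
  (13/2, 5) → P = 22
  (0, 17/6) → P = -17
  (7/3, 0) → P = 56/3
  (0, 0) → P = 0

The maximum is at (13/2, 5). Substituting into each constraint, equality holds for (i) and (iii); the remaining constraints have slack.

(i) and (iii)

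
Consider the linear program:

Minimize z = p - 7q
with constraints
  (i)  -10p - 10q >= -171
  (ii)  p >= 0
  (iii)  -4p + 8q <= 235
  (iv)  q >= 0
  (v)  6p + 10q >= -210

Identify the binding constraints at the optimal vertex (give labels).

Feasible corners and z = p - 7q:
  (0, 171/10) → z = -1197/10
  (171/10, 0) → z = 171/10
  (0, 0) → z = 0

The minimum is at (0, 171/10). Substituting into each constraint, equality holds for (i) and (ii); the remaining constraints have slack.

(i) and (ii)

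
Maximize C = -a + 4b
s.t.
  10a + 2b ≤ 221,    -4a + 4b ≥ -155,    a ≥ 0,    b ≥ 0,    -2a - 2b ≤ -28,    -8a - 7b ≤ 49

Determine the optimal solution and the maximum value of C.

a = 0, b = 221/2, maximum C = 442

Feasible corners and C = -a + 4b:
  (0, 221/2) → C = 442
  (221/10, 0) → C = -221/10
  (0, 14) → C = 56
  (14, 0) → C = -14

At the optimal vertex, 10a + 2b = 221 and a = 0.
Solving simultaneously gives a = 0, b = 221/2.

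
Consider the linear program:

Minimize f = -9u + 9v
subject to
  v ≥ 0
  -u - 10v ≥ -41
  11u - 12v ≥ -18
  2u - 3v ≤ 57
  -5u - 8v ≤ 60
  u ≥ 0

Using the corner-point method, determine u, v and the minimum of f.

Corner points and f = -9u + 9v:
  (57/2, 0) → f = -513/2
  (0, 0) → f = 0
  (156/61, 469/122) → f = 1413/122
  (693/23, 25/23) → f = -6012/23
  (0, 3/2) → f = 27/2

The binding constraints are -u - 10v = -41 and 2u - 3v = 57.
Solving simultaneously gives u = 693/23, v = 25/23.

u = 693/23, v = 25/23, minimum f = -6012/23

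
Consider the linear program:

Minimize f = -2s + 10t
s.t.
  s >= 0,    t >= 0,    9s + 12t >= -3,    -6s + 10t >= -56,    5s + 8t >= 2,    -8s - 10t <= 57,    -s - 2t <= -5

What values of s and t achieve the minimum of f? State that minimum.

Vertices and f = -2s + 10t:
  (0, 5/2) → f = 25
  (28/3, 0) → f = -56/3
  (5, 0) → f = -10
The feasible region is unbounded (it extends along (0, 1), (5, 3)), but f strictly increases along every unbounded feasible direction, so there is no improving ray and the minimum is attained at a vertex.

The binding constraints are t = 0 and -6s + 10t = -56.
Solving simultaneously gives s = 28/3, t = 0.

s = 28/3, t = 0, minimum f = -56/3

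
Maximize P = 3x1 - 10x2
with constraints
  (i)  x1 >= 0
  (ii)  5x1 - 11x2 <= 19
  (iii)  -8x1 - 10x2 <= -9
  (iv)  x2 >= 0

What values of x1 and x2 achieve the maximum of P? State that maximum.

x1 = 19/5, x2 = 0, maximum P = 57/5

Feasible corners and P = 3x1 - 10x2:
  (0, 9/10) → P = -9
  (19/5, 0) → P = 57/5
  (9/8, 0) → P = 27/8
The feasible region is unbounded (it extends along (0, 1), (11, 5)), but P strictly decreases along every unbounded feasible direction, so there is no improving ray and the maximum is attained at a vertex.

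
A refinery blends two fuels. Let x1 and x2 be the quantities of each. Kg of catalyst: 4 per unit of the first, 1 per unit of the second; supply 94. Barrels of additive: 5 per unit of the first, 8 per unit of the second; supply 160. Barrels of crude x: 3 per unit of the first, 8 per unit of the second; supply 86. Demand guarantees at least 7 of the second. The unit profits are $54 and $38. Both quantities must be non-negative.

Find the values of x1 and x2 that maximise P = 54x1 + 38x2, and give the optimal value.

Vertices and P = 54x1 + 38x2:
  (0, 43/4) → P = 817/2
  (0, 7) → P = 266
  (10, 7) → P = 806

x1 = 10, x2 = 7, maximum P = 806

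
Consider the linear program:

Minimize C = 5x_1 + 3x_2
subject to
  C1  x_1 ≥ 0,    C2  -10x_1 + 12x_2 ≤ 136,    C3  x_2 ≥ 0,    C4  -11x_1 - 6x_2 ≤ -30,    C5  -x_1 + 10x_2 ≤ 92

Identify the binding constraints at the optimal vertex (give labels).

Extreme points and C = 5x_1 + 3x_2:
  (0, 5) → C = 15
  (0, 46/5) → C = 138/5
  (30/11, 0) → C = 150/11
The feasible region is unbounded (it extends along (10, 1), (1, 0)), but C strictly increases along every unbounded feasible direction, so there is no improving ray and the minimum is attained at a vertex.

The minimum is at (30/11, 0). Substituting into each constraint, equality holds for C3 and C4; the remaining constraints have slack.

C3 and C4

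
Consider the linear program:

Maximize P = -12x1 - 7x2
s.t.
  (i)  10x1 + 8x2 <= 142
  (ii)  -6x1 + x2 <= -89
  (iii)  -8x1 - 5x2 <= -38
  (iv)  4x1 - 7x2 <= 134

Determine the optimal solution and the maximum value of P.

Corner points and P = -12x1 - 7x2:
  (427/29, -19/29) → P = -4991/29
  (1033/51, -386/51) → P = -9694/51
  (489/38, -224/19) → P = -1366/19

x1 = 489/38, x2 = -224/19, maximum P = -1366/19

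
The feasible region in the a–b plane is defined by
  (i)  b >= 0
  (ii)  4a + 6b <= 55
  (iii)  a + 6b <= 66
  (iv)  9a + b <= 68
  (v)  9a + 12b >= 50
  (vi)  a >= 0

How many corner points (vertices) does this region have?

Intersecting each pair of boundary lines and keeping only the points that satisfy every inequality leaves:
  (68/9, 0)
  (50/9, 0)
  (353/50, 223/50)
  (0, 55/6)
  (0, 25/6)

5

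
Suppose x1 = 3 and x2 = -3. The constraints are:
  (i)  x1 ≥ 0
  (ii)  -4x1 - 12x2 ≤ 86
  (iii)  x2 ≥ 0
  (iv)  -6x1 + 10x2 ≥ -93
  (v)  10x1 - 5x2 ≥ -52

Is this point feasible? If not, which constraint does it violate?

not feasible — violates (iii)

Constraint (iii): x2 = -3, which is not ≥ 0. All other constraints are satisfied.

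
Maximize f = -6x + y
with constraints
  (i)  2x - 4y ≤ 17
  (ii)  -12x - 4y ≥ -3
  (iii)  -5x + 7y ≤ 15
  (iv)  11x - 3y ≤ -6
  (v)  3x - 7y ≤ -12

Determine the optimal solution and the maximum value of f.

Feasible corners and f = -6x + y:
  (-3/8, 15/8) → f = 33/8
  (-9/32, 51/32) → f = 105/32
  (-3/2, 15/14) → f = 141/14

The binding constraints are -5x + 7y = 15 and 3x - 7y = -12.
Solving simultaneously gives x = -3/2, y = 15/14.

x = -3/2, y = 15/14, maximum f = 141/14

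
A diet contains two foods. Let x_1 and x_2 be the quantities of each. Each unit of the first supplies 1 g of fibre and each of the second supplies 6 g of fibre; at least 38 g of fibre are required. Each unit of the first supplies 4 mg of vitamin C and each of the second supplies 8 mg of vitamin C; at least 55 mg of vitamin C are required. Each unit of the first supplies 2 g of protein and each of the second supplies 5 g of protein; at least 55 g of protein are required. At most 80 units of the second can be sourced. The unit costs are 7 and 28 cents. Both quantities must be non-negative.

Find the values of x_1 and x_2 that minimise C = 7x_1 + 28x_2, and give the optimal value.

x_1 = 20, x_2 = 3, minimum C = 224

Corner points and C = 7x_1 + 28x_2:
  (0, 11) → C = 308
  (0, 80) → C = 2240
  (38, 0) → C = 266
  (20, 3) → C = 224
The feasible region is unbounded (it extends along (1, 0)), but C strictly increases along every unbounded feasible direction, so there is no improving ray and the minimum is attained at a vertex.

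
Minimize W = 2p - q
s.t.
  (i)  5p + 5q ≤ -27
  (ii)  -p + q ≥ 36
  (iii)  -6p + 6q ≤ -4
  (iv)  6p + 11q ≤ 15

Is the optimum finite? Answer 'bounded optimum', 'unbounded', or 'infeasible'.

Constraints -p + q ≥ 36 and -6p + 6q ≤ -4 have parallel boundaries but demand opposite sides — no point can satisfy both, so the region is empty.

infeasible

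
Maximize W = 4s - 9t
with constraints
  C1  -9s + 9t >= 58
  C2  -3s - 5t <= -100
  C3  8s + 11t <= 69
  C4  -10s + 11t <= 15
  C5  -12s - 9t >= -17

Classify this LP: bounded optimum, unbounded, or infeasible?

infeasible

The boundaries -9s + 9t = 58 and -10s + 11t = 15 meet at (-503/9, -445/9), but that point violates -3s - 5t ≤ -100. Every candidate vertex is excluded by some other constraint, so the feasible region is empty.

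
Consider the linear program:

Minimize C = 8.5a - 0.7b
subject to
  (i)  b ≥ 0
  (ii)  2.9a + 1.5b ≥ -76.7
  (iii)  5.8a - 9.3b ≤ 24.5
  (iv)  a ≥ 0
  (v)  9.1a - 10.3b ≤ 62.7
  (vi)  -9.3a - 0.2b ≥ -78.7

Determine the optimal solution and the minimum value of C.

a = 0, b = 393.5, minimum C = -275.45

Feasible corners and C = 8.5a - 0.7b:
  (245/58, 0) → C = 4165/116
  (0, 0) → C = 0
  (73681/8765, 22861/8765) → C = 3051429/43825
  (0, 787/2) → C = -5509/20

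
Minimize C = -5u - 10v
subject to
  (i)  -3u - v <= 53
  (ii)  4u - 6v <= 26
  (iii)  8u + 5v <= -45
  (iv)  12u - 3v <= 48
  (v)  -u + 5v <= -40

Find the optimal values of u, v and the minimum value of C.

Extreme points and C = -5u - 10v:
  (-146/11, -145/11) → C = 2180/11
  (-225/16, -173/16) → C = 2855/16
  (-55/7, -67/7) → C = 135

u = -55/7, v = -67/7, minimum C = 135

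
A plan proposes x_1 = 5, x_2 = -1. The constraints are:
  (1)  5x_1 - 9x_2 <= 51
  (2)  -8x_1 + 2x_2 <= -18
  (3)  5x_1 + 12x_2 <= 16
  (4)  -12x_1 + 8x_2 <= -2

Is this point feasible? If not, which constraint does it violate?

(1): 34 ≤ 51 ✓
(2): -42 ≤ -18 ✓
(3): 13 ≤ 16 ✓
(4): -68 ≤ -2 ✓

feasible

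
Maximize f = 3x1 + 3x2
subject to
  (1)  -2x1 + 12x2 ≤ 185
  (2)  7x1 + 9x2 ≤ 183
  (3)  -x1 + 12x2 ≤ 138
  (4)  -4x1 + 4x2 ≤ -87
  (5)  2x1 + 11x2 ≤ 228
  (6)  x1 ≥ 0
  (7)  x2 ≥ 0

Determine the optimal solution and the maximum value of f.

Corner points and f = 3x1 + 3x2:
  (1515/64, 123/64) → f = 2457/32
  (183/7, 0) → f = 549/7
  (87/4, 0) → f = 261/4

The optimum lies where 7x1 + 9x2 = 183 and x2 = 0.
Solving simultaneously gives x1 = 183/7, x2 = 0.

x1 = 183/7, x2 = 0, maximum f = 549/7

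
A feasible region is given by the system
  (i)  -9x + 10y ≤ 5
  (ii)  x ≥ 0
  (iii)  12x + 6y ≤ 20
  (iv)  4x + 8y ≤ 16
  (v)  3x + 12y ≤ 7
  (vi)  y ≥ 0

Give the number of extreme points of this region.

5

Intersecting each pair of boundary lines and keeping only the points that satisfy every inequality leaves:
  (0, 1/2)
  (5/69, 13/23)
  (0, 0)
  (11/7, 4/21)
  (5/3, 0)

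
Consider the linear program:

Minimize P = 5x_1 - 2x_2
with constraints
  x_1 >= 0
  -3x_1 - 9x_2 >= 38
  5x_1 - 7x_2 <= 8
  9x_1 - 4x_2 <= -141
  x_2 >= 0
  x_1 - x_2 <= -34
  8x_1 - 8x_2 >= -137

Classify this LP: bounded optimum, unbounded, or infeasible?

infeasible

Constraints x_1 - x_2 ≤ -34 and 8x_1 - 8x_2 ≥ -137 have parallel boundaries but demand opposite sides — no point can satisfy both, so the region is empty.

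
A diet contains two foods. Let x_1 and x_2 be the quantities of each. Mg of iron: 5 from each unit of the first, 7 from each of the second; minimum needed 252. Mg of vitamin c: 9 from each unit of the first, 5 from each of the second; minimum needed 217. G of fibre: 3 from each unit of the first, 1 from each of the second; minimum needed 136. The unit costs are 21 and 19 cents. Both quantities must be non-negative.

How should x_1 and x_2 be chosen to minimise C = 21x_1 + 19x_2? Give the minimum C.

x_1 = 175/4, x_2 = 19/4, minimum C = 1009

The feasible region is unbounded (it extends along (0, 1), (1, 0)), but C strictly increases along every unbounded feasible direction, so there is no improving ray and the minimum is attained at a vertex.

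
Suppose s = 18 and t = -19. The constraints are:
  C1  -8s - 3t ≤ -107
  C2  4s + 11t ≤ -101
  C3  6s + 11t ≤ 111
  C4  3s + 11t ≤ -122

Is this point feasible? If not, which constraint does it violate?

not feasible — violates C1

Constraint C1: -8s - 3t = -87, which is not ≤ -107. All other constraints are satisfied.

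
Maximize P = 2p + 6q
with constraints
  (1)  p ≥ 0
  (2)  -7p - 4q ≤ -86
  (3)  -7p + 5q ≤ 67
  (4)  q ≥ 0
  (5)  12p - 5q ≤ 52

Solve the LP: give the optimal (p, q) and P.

Vertices and P = 2p + 6q:
  (18/7, 17) → P = 750/7
  (638/83, 668/83) → P = 5284/83
  (119/5, 1168/25) → P = 8198/25

The optimum lies where -7p + 5q = 67 and 12p - 5q = 52.
Solving simultaneously gives p = 119/5, q = 1168/25.

p = 119/5, q = 1168/25, maximum P = 8198/25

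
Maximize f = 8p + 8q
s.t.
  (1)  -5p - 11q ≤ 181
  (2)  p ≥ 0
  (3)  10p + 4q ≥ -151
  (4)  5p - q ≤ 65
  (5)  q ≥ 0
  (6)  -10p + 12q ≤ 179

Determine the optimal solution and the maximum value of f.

Extreme points and f = 8p + 8q:
  (0, 0) → f = 0
  (0, 179/12) → f = 358/3
  (13, 0) → f = 104
  (959/50, 309/10) → f = 10016/25

At the optimal vertex, 5p - q = 65 and -10p + 12q = 179.
Solving simultaneously gives p = 959/50, q = 309/10.

p = 959/50, q = 309/10, maximum f = 10016/25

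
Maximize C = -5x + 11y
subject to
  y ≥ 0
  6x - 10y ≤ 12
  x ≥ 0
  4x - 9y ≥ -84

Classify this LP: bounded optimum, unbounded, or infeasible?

bounded optimum

Feasible corners and C = -5x + 11y:
  (2, 0) → C = -10
  (0, 0) → C = 0
  (474/7, 276/7) → C = 666/7
  (0, 28/3) → C = 308/3
The feasible region has finitely many vertices and no improving ray; the maximum is 308/3 at (0, 28/3).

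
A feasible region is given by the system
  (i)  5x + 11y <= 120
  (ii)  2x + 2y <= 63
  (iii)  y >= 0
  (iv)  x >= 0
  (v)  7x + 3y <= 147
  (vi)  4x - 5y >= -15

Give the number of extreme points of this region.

Intersecting each pair of boundary lines and keeping only the points that satisfy every inequality leaves:
  (1257/62, 105/62)
  (145/23, 185/23)
  (0, 0)
  (21, 0)
  (0, 3)

5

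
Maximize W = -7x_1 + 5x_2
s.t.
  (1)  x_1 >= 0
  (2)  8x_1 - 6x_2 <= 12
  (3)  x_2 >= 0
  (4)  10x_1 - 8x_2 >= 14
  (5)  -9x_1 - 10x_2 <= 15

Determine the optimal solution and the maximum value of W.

Corner points and W = -7x_1 + 5x_2:
  (3/2, 0) → W = -21/2
  (3, 2) → W = -11
  (7/5, 0) → W = -49/5

x_1 = 7/5, x_2 = 0, maximum W = -49/5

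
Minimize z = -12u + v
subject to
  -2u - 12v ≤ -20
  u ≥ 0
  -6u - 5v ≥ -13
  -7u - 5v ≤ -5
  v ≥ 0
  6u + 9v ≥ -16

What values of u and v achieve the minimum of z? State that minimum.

Extreme points and z = -12u + v:
  (0, 5/3) → z = 5/3
  (28/31, 47/31) → z = -289/31
  (0, 13/5) → z = 13/5

At the optimal vertex, -2u - 12v = -20 and -6u - 5v = -13.
Solving simultaneously gives u = 28/31, v = 47/31.

u = 28/31, v = 47/31, minimum z = -289/31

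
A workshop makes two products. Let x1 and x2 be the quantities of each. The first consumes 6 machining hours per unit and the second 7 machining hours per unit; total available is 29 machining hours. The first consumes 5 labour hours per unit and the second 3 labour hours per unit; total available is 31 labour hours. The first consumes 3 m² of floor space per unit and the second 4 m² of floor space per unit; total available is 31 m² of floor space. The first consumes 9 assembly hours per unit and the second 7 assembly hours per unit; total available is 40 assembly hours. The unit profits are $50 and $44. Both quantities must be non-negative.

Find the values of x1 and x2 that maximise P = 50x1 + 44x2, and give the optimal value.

x1 = 11/3, x2 = 1, maximum P = 682/3

Feasible corners and P = 50x1 + 44x2:
  (0, 0) → P = 0
  (0, 29/7) → P = 1276/7
  (40/9, 0) → P = 2000/9
  (11/3, 1) → P = 682/3

The optimum lies where 6x1 + 7x2 = 29 and 9x1 + 7x2 = 40.
Solving simultaneously gives x1 = 11/3, x2 = 1.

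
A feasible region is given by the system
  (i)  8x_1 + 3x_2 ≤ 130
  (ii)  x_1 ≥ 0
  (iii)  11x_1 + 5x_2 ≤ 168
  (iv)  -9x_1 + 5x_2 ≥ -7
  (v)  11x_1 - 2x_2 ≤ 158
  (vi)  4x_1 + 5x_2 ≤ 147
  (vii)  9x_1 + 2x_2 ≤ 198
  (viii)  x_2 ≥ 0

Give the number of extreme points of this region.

5

Intersecting each pair of boundary lines and keeping only the points that satisfy every inequality leaves:
  (0, 147/5)
  (0, 0)
  (35/4, 287/20)
  (3, 27)
  (7/9, 0)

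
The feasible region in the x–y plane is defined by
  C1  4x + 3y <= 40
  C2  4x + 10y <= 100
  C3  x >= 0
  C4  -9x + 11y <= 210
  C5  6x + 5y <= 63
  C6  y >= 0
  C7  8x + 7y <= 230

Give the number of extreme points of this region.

5

Intersecting each pair of boundary lines and keeping only the points that satisfy every inequality leaves:
  (11/2, 6)
  (10, 0)
  (0, 10)
  (13/4, 87/10)
  (0, 0)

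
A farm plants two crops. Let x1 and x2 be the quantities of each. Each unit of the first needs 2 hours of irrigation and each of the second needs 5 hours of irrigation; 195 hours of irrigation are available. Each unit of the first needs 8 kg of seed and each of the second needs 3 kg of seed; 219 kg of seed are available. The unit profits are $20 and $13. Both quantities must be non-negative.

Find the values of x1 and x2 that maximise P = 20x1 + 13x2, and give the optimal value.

Vertices and P = 20x1 + 13x2:
  (0, 0) → P = 0
  (0, 39) → P = 507
  (219/8, 0) → P = 1095/2
  (15, 33) → P = 729

The optimum lies where 2x1 + 5x2 = 195 and 8x1 + 3x2 = 219.
Solving simultaneously gives x1 = 15, x2 = 33.

x1 = 15, x2 = 33, maximum P = 729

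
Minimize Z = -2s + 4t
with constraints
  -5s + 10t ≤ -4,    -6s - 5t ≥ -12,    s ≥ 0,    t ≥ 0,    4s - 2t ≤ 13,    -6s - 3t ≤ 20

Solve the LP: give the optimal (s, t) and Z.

Corner points and Z = -2s + 4t:
  (28/17, 36/85) → Z = -8/5
  (4/5, 0) → Z = -8/5
  (2, 0) → Z = -4

s = 2, t = 0, minimum Z = -4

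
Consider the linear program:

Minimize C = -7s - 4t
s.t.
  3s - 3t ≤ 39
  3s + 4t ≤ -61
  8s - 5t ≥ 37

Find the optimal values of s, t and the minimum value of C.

Corner points and C = -7s - 4t:
  (-9/7, -100/7) → C = 463/7
  (-28/3, -67/3) → C = 464/3
  (-157/47, -599/47) → C = 3495/47

The binding constraints are 3s - 3t = 39 and 3s + 4t = -61.
Solving simultaneously gives s = -9/7, t = -100/7.

s = -9/7, t = -100/7, minimum C = 463/7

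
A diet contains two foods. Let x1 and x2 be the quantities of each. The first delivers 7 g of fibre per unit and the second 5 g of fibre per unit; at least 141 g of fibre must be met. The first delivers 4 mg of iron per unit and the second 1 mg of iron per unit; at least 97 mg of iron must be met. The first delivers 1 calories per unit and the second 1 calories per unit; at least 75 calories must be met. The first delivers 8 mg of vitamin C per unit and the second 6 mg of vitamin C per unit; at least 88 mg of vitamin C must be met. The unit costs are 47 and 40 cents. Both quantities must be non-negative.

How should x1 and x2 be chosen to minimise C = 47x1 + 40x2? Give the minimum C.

x1 = 22/3, x2 = 203/3, minimum C = 9154/3

The feasible region is unbounded (it extends along (0, 1), (1, 0)), but C strictly increases along every unbounded feasible direction, so there is no improving ray and the minimum is attained at a vertex.

At the optimal vertex, 4x1 + x2 = 97 and x1 + x2 = 75.
Solving simultaneously gives x1 = 22/3, x2 = 203/3.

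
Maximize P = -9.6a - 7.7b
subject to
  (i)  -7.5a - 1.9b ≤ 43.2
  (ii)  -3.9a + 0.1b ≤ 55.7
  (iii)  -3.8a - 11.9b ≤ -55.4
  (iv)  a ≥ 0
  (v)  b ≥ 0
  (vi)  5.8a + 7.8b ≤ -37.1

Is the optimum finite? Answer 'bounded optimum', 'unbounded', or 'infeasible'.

The boundaries -3.9a + 0.1b = 55.7 and a = 0 meet at (0, 557), but that point violates 5.8a + 7.8b ≤ -37.1. Every candidate vertex is excluded by some other constraint, so the feasible region is empty.

infeasible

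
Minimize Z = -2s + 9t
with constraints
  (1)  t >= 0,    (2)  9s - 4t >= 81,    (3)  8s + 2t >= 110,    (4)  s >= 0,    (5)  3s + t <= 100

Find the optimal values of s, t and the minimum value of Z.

Corner points and Z = -2s + 9t:
  (55/4, 0) → Z = -55/2
  (100/3, 0) → Z = -200/3
  (301/25, 171/25) → Z = 937/25
  (481/21, 219/7) → Z = 4951/21

s = 100/3, t = 0, minimum Z = -200/3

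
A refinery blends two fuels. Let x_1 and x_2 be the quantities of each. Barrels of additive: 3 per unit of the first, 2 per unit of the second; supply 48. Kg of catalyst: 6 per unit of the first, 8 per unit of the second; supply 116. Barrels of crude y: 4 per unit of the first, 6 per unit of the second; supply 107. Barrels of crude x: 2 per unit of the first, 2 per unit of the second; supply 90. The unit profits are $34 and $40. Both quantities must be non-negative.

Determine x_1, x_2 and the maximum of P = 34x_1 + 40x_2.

Vertices and P = 34x_1 + 40x_2:
  (0, 0) → P = 0
  (0, 29/2) → P = 580
  (16, 0) → P = 544
  (38/3, 5) → P = 1892/3

The binding constraints are 3x_1 + 2x_2 = 48 and 6x_1 + 8x_2 = 116.
Solving simultaneously gives x_1 = 38/3, x_2 = 5.

x_1 = 38/3, x_2 = 5, maximum P = 1892/3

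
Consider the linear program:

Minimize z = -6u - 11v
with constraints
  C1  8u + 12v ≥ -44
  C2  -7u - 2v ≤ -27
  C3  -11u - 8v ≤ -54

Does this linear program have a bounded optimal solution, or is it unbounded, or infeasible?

From the feasible point (250/17, -229/17), moving in the direction (-2, 7) keeps every constraint satisfied while z decreases without bound.

unbounded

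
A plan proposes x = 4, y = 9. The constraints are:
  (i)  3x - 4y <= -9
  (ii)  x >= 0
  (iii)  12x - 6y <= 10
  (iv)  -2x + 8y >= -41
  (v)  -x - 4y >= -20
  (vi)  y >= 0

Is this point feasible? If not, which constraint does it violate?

Constraint (v): -x - 4y = -40, which is not ≥ -20. All other constraints are satisfied.

not feasible — violates (v)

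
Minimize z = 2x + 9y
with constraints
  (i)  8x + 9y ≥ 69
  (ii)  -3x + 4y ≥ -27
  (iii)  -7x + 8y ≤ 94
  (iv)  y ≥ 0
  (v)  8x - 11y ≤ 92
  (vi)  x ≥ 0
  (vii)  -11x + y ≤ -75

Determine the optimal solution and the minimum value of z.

x = 69/8, y = 0, minimum z = 69/4

The feasible region is unbounded (it extends along (4, 3), (8, 7)), but z strictly increases along every unbounded feasible direction, so there is no improving ray and the minimum is attained at a vertex.

The binding constraints are 8x + 9y = 69 and y = 0.
Solving simultaneously gives x = 69/8, y = 0.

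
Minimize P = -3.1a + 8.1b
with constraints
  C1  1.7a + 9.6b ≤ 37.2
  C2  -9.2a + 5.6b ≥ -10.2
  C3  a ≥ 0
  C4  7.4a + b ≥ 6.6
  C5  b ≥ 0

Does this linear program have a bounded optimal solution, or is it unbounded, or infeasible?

bounded optimum

Feasible corners and P = -3.1a + 8.1b:
  (3828/1223, 16245/4892) → P = 841173/48920
  (1308/3467, 13203/3467) → P = 205779/6934
  (51/46, 0) → P = -1581/460
  (33/37, 0) → P = -1023/370
The feasible region has finitely many vertices and no improving ray; the minimum is -1581/460 at (51/46, 0).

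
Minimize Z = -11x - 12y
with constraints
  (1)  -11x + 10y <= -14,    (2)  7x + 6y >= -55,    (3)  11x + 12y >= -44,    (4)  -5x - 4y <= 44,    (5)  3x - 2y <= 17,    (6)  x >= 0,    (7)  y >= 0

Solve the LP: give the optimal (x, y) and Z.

x = 71/4, y = 145/8, minimum Z = -1651/4

Extreme points and Z = -11x - 12y:
  (71/4, 145/8) → Z = -1651/4
  (14/11, 0) → Z = -14
  (17/3, 0) → Z = -187/3

At the optimal vertex, -11x + 10y = -14 and 3x - 2y = 17.
Solving simultaneously gives x = 71/4, y = 145/8.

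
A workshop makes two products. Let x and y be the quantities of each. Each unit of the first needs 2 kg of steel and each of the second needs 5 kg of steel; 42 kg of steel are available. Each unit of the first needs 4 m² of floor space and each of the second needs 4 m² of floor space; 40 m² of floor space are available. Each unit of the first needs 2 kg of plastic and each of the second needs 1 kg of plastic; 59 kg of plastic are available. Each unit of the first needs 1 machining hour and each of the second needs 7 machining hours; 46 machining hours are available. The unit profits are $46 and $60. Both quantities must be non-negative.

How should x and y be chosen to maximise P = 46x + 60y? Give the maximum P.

x = 4, y = 6, maximum P = 544

Vertices and P = 46x + 60y:
  (0, 0) → P = 0
  (0, 46/7) → P = 2760/7
  (10, 0) → P = 460
  (4, 6) → P = 544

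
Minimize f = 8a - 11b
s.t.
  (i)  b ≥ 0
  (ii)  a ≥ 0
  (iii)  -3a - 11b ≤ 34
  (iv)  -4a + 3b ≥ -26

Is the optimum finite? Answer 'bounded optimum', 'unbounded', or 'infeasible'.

From the feasible point (0, 0), moving in the direction (0, 1) keeps every constraint satisfied while f decreases without bound.

unbounded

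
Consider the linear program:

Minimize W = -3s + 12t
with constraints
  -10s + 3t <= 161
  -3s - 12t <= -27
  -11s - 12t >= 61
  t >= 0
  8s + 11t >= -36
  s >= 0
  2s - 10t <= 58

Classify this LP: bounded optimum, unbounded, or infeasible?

The boundaries -10s + 3t = 161 and -11s - 12t = 61 meet at (-235/17, 129/17), but that point violates s ≥ 0. Every candidate vertex is excluded by some other constraint, so the feasible region is empty.

infeasible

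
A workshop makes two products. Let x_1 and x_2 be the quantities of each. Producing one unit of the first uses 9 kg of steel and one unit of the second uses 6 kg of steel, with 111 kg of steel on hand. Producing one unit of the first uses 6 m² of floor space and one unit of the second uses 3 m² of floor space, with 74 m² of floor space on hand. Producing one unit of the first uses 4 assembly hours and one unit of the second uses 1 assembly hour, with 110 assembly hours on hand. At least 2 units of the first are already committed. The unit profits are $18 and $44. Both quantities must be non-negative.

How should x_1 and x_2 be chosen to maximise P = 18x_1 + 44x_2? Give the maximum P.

Feasible corners and P = 18x_1 + 44x_2:
  (37/3, 0) → P = 222
  (2, 0) → P = 36
  (2, 31/2) → P = 718

The binding constraints are 9x_1 + 6x_2 = 111 and x_1 = 2.
Solving simultaneously gives x_1 = 2, x_2 = 31/2.

x_1 = 2, x_2 = 31/2, maximum P = 718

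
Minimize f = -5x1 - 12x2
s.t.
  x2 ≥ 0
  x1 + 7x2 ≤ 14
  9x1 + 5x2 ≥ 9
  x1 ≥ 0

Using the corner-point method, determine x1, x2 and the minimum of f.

Vertices and f = -5x1 - 12x2:
  (14, 0) → f = -70
  (1, 0) → f = -5
  (0, 2) → f = -24
  (0, 9/5) → f = -108/5

x1 = 14, x2 = 0, minimum f = -70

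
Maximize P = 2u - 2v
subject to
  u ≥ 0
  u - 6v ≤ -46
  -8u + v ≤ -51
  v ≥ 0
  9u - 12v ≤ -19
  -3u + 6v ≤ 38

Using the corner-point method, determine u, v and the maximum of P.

u = 19, v = 95/6, maximum P = 19/3

The binding constraints are 9u - 12v = -19 and -3u + 6v = 38.
Solving simultaneously gives u = 19, v = 95/6.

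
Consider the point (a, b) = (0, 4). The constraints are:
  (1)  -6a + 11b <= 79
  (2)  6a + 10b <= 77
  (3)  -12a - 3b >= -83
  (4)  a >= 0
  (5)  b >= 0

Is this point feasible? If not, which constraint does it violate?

feasible

(1): 44 ≤ 79 ✓
(2): 40 ≤ 77 ✓
(3): -12 ≥ -83 ✓
(4): 0 ≥ 0 ✓
(5): 4 ≥ 0 ✓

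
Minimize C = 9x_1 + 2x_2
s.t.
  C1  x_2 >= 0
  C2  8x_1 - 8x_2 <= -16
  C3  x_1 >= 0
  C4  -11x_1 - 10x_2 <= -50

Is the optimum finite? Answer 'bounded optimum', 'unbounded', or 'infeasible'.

bounded optimum

Corner points and C = 9x_1 + 2x_2:
  (10/7, 24/7) → C = 138/7
  (0, 5) → C = 10
The feasible region has finitely many vertices and no improving ray; the minimum is 10 at (0, 5).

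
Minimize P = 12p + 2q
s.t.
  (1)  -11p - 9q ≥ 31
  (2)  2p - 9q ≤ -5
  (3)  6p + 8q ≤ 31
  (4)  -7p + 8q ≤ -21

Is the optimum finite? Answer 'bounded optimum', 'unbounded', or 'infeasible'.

infeasible

The boundaries -11p - 9q = 31 and 2p - 9q = -5 meet at (-36/13, -7/117), but that point violates -7p + 8q ≤ -21. Every candidate vertex is excluded by some other constraint, so the feasible region is empty.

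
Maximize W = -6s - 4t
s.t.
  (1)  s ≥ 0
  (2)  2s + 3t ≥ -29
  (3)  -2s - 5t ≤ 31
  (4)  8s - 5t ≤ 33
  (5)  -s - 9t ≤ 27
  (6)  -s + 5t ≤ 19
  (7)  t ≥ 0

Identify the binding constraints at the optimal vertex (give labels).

Feasible corners and W = -6s - 4t:
  (0, 19/5) → W = -76/5
  (0, 0) → W = 0
  (52/7, 37/7) → W = -460/7
  (33/8, 0) → W = -99/4

The maximum is at (0, 0). Substituting into each constraint, equality holds for (1) and (7); the remaining constraints have slack.

(1) and (7)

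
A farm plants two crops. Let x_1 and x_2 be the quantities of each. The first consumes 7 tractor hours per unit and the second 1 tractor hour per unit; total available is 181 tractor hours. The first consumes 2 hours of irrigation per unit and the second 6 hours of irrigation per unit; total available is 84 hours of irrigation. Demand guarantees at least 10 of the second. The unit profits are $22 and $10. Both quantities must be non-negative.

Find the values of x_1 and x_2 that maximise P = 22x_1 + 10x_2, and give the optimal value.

Extreme points and P = 22x_1 + 10x_2:
  (0, 14) → P = 140
  (0, 10) → P = 100
  (12, 10) → P = 364

The optimum lies where 2x_1 + 6x_2 = 84 and x_2 = 10.
Solving simultaneously gives x_1 = 12, x_2 = 10.

x_1 = 12, x_2 = 10, maximum P = 364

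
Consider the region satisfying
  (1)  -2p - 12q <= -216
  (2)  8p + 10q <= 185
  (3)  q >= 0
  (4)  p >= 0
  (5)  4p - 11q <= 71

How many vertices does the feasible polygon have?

3

Pairwise boundary intersections that survive every other constraint:
  (15/19, 679/38)
  (0, 18)
  (0, 37/2)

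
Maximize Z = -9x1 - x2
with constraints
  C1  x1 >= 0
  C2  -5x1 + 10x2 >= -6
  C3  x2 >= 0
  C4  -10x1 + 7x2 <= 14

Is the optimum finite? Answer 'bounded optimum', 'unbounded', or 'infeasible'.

Vertices and Z = -9x1 - x2:
  (0, 0) → Z = 0
  (0, 2) → Z = -2
  (6/5, 0) → Z = -54/5
The feasible region has finitely many vertices and no improving ray; the maximum is 0 at (0, 0).

bounded optimum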